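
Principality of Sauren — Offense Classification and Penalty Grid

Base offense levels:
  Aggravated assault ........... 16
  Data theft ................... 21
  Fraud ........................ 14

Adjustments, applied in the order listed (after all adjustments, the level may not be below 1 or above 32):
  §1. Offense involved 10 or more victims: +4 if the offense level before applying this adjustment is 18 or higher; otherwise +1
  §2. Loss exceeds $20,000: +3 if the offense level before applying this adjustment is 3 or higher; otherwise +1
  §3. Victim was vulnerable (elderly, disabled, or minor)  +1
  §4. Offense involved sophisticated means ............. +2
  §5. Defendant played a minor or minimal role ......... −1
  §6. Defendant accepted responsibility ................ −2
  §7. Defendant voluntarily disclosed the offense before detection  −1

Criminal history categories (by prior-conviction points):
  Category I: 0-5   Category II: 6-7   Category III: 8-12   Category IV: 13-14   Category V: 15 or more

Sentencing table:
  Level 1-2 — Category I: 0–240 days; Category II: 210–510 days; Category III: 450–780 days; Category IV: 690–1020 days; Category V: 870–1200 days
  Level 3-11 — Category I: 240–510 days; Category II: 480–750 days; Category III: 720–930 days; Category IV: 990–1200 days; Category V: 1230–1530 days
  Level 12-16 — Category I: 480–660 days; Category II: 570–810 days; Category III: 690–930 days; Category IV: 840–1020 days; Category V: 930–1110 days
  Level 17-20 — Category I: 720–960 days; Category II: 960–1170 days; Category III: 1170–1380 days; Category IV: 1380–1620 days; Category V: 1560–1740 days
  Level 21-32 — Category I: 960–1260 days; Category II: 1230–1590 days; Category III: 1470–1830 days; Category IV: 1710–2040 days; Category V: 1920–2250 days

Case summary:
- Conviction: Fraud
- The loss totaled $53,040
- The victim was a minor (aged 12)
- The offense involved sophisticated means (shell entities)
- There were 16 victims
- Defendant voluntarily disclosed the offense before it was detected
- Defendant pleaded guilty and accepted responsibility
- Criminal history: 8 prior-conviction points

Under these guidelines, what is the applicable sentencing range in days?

Base offense level for fraud: 14.
§1 applies (level before this adjustment is 14 < 18, so +1): 14 + 1 = 15.
§2 applies (level before this adjustment is 15 ≥ 3, so +3): 15 + 3 = 18.
§3 applies: 18 + 1 = 19.
§4 applies: 19 + 2 = 21.
§5 does not apply.
§6 applies: 21 − 2 = 19.
§7 applies: 19 − 1 = 18.
Final offense level: 18.
Criminal history: 8 prior points → Category III (8-12).
Level 18 falls in the 17-20 band.
Grid: Level 17-20 × Category III = 1170-1380 days.

1170-1380 days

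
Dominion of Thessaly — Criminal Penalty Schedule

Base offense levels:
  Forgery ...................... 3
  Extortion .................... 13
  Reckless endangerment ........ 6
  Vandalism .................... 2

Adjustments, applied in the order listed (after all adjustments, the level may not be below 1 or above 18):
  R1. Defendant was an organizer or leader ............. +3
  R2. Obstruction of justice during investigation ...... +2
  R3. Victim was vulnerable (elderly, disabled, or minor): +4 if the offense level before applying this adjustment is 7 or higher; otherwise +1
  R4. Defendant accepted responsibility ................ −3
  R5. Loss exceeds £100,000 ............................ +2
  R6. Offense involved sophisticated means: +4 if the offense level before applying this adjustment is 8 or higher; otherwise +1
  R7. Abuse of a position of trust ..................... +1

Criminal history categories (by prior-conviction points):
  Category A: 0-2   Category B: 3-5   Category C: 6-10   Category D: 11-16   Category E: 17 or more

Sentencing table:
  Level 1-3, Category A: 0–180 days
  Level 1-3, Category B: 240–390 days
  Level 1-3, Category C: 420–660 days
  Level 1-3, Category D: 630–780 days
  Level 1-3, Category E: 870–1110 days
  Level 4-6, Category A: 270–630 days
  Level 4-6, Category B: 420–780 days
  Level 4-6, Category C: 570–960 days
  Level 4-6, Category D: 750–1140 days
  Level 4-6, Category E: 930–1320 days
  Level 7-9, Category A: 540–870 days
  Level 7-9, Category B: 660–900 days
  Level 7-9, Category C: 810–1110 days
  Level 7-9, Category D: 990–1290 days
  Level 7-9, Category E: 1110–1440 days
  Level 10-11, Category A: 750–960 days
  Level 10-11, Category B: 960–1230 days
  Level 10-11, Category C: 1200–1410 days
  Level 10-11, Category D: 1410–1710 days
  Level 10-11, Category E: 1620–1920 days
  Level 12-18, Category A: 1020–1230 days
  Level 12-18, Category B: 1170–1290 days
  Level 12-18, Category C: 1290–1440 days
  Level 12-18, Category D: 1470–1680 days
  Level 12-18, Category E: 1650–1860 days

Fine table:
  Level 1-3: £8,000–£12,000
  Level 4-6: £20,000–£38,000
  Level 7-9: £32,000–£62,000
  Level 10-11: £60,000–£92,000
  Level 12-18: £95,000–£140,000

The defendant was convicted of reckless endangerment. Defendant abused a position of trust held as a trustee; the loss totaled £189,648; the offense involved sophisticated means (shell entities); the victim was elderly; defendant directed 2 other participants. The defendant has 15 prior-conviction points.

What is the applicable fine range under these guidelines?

£95,000–£140,000

Base offense level for reckless endangerment: 6.
R1 applies: 6 + 3 = 9.
R3 applies (level before this adjustment is 9 ≥ 7, so +4): 9 + 4 = 13.
R5 applies: 13 + 2 = 15.
R6 applies (level before this adjustment is 15 ≥ 8, so +4): 15 + 4 = 19.
R7 applies: 19 + 1 = 20.
Level 20 exceeds the maximum of 18; capped at 18.
Final offense level: 18.
Level 18 falls in the 12-18 band.
Fine table: Level 12-18 → £95,000–£140,000.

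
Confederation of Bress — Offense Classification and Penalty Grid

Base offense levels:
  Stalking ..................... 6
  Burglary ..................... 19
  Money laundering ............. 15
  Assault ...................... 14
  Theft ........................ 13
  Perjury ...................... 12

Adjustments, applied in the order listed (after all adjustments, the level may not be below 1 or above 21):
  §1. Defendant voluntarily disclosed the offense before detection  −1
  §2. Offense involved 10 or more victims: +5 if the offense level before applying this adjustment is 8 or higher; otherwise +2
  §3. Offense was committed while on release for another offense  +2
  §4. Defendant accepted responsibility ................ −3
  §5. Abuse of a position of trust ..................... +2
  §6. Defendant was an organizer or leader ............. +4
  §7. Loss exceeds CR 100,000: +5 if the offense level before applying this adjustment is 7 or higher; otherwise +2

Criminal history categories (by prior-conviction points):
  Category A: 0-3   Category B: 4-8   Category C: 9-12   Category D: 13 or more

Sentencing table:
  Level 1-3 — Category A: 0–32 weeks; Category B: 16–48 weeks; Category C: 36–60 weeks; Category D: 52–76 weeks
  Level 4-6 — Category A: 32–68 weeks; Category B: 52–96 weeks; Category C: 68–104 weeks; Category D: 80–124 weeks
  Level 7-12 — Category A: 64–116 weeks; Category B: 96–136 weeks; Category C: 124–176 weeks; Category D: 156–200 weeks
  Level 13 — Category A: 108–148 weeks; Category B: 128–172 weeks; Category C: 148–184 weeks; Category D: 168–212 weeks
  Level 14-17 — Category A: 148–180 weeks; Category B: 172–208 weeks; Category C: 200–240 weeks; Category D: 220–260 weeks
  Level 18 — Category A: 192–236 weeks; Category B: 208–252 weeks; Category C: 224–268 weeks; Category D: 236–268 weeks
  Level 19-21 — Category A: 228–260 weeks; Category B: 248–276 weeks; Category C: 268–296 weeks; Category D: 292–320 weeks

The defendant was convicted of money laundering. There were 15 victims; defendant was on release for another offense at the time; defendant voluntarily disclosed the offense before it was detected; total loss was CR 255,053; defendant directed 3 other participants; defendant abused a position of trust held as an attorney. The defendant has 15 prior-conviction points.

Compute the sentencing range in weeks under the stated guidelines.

292-320 weeks

Base offense level for money laundering: 15.
§1 applies: 15 − 1 = 14.
§2 applies (level before this adjustment is 14 ≥ 8, so +5): 14 + 5 = 19.
§3 applies: 19 + 2 = 21.
§4 does not apply.
§5 applies: 21 + 2 = 23.
§6 applies: 23 + 4 = 27.
§7 applies (level before this adjustment is 27 ≥ 7, so +5): 27 + 5 = 32.
Level 32 exceeds the maximum of 21; capped at 21.
Final offense level: 21.
Criminal history: 15 prior points → Category D (13+).
Level 21 falls in the 19-21 band.
Grid: Level 19-21 × Category D = 292-320 weeks.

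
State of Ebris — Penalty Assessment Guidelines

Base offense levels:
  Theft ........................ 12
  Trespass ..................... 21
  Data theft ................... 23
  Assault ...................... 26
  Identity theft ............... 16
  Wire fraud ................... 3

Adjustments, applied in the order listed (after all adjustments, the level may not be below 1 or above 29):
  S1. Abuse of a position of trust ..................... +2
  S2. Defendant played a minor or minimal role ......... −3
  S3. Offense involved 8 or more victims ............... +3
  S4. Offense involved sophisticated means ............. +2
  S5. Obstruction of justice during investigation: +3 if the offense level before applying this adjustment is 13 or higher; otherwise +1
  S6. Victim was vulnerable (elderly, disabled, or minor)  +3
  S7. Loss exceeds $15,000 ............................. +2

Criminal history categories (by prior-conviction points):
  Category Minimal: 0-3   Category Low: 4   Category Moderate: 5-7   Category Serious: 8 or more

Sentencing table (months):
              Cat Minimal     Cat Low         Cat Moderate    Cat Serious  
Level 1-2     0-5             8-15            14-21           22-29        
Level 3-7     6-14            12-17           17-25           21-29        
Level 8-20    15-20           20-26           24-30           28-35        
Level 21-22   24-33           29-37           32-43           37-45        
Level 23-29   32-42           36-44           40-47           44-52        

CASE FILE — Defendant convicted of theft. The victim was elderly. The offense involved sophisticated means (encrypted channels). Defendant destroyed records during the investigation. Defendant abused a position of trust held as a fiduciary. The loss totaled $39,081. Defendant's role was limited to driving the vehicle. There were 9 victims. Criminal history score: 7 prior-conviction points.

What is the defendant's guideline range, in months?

40-47 months

Base offense level for theft: 12.
S1 applies: 12 + 2 = 14.
S2 applies: 14 − 3 = 11.
S3 applies: 11 + 3 = 14.
S4 applies: 14 + 2 = 16.
S5 applies (level before this adjustment is 16 ≥ 13, so +3): 16 + 3 = 19.
S6 applies: 19 + 3 = 22.
S7 applies: 22 + 2 = 24.
Final offense level: 24.
Criminal history: 7 prior points → Category Moderate (5-7).
Level 24 falls in the 23-29 band.
Grid: Level 23-29 × Category Moderate = 40-47 months.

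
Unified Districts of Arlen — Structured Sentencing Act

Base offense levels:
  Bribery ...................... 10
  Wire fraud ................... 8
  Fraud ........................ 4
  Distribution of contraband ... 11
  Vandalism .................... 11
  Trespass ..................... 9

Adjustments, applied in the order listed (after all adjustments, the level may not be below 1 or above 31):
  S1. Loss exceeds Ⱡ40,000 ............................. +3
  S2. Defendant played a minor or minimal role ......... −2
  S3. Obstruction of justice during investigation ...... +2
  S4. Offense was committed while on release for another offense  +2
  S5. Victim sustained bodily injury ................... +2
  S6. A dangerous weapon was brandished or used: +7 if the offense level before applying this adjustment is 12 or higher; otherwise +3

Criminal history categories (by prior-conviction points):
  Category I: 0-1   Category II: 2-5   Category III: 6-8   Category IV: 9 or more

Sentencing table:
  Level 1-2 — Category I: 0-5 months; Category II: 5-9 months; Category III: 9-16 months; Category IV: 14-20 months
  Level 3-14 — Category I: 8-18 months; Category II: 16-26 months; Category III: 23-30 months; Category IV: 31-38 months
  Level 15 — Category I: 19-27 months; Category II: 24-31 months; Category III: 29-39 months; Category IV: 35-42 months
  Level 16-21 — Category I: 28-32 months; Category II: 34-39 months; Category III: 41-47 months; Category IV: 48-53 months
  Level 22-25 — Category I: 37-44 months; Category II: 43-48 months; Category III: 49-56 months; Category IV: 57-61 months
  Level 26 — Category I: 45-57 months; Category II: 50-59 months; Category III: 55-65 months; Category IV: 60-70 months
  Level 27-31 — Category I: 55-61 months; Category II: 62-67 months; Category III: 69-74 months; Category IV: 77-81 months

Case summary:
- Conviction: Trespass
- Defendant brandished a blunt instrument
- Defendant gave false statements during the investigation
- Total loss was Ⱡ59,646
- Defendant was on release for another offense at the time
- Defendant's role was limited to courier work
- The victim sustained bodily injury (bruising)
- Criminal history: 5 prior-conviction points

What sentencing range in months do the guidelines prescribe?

43-48 months

Base offense level for trespass: 9.
S1 applies: 9 + 3 = 12.
S2 applies: 12 − 2 = 10.
S3 applies: 10 + 2 = 12.
S4 applies: 12 + 2 = 14.
S5 applies: 14 + 2 = 16.
S6 applies (level before this adjustment is 16 ≥ 12, so +7): 16 + 7 = 23.
Final offense level: 23.
Criminal history: 5 prior points → Category II (2-5).
Level 23 falls in the 22-25 band.
Grid: Level 22-25 × Category II = 43-48 months.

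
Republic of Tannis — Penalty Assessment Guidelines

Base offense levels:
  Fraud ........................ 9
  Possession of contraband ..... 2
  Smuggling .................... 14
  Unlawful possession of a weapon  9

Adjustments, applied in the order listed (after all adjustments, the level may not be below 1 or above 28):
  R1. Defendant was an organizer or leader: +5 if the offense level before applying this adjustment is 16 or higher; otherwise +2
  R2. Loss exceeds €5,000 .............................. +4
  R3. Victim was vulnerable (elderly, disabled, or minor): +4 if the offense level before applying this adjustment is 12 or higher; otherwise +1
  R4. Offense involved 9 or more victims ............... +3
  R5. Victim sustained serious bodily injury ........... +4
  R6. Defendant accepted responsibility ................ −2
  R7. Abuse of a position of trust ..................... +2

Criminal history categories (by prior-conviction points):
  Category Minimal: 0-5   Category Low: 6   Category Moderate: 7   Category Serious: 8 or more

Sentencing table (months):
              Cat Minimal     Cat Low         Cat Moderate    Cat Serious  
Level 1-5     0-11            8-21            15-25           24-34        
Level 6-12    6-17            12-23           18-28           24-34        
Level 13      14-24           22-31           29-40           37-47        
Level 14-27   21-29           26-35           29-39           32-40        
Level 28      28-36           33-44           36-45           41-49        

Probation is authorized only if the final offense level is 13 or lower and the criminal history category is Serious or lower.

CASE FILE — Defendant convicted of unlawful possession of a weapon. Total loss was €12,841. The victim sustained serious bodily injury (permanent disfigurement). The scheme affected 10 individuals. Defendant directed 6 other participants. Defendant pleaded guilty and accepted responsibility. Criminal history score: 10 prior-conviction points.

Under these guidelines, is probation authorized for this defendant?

No

Base offense level for unlawful possession of a weapon: 9.
R1 applies (level before this adjustment is 9 < 16, so +2): 9 + 2 = 11.
R2 applies: 11 + 4 = 15.
R4 applies: 15 + 3 = 18.
R5 applies: 18 + 4 = 22.
R6 applies: 22 − 2 = 20.
Final offense level: 20.
Criminal history: 10 prior points → Category Serious (8+).
Level 20 falls in the 14-27 band.
Grid: Level 14-27 × Category Serious = 32-40 months.
Probation check: level 20 > 13 and category Serious ≤ Serious → not eligible.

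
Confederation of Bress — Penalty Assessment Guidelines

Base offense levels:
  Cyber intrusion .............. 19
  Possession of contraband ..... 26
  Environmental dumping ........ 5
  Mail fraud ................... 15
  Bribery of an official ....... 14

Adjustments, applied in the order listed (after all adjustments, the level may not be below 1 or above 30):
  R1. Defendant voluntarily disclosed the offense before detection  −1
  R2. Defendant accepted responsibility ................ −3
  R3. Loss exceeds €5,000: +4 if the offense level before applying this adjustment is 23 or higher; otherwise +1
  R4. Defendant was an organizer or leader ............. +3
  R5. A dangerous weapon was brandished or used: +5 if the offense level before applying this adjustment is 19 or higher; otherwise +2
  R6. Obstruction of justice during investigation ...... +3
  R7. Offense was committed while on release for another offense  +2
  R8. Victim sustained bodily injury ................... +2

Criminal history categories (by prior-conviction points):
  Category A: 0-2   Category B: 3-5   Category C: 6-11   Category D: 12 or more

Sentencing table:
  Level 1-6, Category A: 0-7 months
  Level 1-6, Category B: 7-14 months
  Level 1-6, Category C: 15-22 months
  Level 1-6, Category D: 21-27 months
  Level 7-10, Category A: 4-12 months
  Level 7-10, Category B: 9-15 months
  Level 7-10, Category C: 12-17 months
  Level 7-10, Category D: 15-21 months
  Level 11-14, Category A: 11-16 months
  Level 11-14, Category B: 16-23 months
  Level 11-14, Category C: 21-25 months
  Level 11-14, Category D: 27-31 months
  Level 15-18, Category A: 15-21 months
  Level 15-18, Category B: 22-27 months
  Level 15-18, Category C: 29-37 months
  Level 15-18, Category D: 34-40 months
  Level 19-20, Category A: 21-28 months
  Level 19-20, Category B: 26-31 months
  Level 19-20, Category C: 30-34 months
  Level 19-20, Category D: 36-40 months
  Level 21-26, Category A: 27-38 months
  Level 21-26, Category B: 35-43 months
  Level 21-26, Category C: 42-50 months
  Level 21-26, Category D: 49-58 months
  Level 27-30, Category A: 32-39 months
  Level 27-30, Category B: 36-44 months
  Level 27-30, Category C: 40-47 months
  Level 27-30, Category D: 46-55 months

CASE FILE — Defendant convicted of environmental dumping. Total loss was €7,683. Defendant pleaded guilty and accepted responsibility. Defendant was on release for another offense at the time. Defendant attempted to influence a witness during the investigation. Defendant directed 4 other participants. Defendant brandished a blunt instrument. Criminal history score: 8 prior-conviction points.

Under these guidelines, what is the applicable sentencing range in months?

Base offense level for environmental dumping: 5.
R2 applies: 5 − 3 = 2.
R3 applies (level before this adjustment is 2 < 23, so +1): 2 + 1 = 3.
R4 applies: 3 + 3 = 6.
R5 applies (level before this adjustment is 6 < 19, so +2): 6 + 2 = 8.
R6 applies: 8 + 3 = 11.
R7 applies: 11 + 2 = 13.
R8 does not apply.
Final offense level: 13.
Criminal history: 8 prior points → Category C (6-11).
Level 13 falls in the 11-14 band.
Grid: Level 11-14 × Category C = 21-25 months.

21-25 months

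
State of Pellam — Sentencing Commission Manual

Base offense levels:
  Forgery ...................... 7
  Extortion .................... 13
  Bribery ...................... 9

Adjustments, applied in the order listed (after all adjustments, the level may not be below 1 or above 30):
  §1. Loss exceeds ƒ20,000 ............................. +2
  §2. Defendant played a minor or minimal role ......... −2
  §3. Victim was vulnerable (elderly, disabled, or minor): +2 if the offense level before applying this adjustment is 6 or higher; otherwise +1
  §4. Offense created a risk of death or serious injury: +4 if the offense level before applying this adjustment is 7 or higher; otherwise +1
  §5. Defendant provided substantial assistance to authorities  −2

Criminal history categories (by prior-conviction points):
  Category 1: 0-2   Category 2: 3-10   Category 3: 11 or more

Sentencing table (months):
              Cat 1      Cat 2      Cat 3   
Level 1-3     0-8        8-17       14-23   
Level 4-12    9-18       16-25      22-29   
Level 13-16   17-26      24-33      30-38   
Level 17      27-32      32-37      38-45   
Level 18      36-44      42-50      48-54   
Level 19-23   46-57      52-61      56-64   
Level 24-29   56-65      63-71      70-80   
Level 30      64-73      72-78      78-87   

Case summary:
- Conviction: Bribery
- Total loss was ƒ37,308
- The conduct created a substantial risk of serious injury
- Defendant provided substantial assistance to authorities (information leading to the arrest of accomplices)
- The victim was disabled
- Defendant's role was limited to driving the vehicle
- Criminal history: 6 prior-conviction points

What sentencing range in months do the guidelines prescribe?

Base offense level for bribery: 9.
§1 applies: 9 + 2 = 11.
§2 applies: 11 − 2 = 9.
§3 applies (level before this adjustment is 9 ≥ 6, so +2): 9 + 2 = 11.
§4 applies (level before this adjustment is 11 ≥ 7, so +4): 11 + 4 = 15.
§5 applies: 15 − 2 = 13.
Final offense level: 13.
Criminal history: 6 prior points → Category 2 (3-10).
Level 13 falls in the 13-16 band.
Grid: Level 13-16 × Category 2 = 24-33 months.

24-33 months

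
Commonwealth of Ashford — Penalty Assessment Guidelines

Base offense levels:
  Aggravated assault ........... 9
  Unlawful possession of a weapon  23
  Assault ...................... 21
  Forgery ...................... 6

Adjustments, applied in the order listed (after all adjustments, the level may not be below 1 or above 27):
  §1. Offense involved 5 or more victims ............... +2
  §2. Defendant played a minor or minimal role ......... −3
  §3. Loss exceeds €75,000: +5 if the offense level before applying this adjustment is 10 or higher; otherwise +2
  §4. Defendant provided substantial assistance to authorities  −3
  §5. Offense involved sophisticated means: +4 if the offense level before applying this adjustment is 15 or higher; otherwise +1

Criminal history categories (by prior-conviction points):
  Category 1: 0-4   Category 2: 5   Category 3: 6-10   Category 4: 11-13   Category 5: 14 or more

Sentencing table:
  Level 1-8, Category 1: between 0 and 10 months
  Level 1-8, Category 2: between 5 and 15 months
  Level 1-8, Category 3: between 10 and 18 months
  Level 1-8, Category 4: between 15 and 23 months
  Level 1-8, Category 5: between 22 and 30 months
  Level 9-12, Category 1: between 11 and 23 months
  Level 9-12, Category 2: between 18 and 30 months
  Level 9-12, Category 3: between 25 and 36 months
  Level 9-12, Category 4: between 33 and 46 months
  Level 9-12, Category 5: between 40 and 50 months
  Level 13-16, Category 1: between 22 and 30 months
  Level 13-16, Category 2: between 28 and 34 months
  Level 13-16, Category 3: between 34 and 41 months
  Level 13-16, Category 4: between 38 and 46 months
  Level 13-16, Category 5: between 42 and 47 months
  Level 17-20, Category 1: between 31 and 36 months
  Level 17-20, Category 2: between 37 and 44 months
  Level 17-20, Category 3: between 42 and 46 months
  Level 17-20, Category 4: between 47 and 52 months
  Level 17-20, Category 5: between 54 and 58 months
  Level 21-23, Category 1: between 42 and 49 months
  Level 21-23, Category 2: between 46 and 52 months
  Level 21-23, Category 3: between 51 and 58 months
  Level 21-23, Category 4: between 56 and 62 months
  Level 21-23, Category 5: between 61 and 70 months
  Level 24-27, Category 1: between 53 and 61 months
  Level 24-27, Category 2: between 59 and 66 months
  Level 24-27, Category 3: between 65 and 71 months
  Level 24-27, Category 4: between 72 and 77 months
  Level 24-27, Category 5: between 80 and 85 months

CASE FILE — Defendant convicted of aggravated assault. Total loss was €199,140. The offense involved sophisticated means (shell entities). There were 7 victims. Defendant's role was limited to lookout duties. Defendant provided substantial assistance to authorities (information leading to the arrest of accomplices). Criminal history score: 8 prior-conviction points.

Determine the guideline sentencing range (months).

Base offense level for aggravated assault: 9.
§1 applies: 9 + 2 = 11.
§2 applies: 11 − 3 = 8.
§3 applies (level before this adjustment is 8 < 10, so +2): 8 + 2 = 10.
§4 applies: 10 − 3 = 7.
§5 applies (level before this adjustment is 7 < 15, so +1): 7 + 1 = 8.
Final offense level: 8.
Criminal history: 8 prior points → Category 3 (6-10).
Level 8 falls in the 1-8 band.
Grid: Level 1-8 × Category 3 = 10-18 months.

10-18 months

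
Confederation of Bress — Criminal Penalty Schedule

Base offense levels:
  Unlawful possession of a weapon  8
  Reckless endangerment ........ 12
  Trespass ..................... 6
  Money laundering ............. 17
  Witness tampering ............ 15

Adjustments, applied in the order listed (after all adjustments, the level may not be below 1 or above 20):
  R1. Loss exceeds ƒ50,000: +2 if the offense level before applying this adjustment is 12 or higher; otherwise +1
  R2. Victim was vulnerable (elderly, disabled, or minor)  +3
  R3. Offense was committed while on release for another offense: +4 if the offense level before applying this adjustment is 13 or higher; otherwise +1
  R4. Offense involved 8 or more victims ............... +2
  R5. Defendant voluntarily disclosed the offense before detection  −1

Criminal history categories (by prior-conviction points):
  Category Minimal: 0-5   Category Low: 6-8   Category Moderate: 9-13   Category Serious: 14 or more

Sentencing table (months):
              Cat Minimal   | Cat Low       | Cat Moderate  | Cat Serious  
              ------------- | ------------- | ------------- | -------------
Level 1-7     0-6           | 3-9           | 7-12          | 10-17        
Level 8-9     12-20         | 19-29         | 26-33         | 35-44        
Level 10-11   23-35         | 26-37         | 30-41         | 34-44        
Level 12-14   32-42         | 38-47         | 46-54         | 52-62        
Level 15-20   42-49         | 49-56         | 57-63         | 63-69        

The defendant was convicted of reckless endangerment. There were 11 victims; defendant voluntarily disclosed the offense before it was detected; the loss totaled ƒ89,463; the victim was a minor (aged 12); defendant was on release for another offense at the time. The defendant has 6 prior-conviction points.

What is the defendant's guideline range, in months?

Base offense level for reckless endangerment: 12.
R1 applies (level before this adjustment is 12 ≥ 12, so +2): 12 + 2 = 14.
R2 applies: 14 + 3 = 17.
R3 applies (level before this adjustment is 17 ≥ 13, so +4): 17 + 4 = 21.
R4 applies: 21 + 2 = 23.
R5 applies: 23 − 1 = 22.
Level 22 exceeds the maximum of 20; capped at 20.
Final offense level: 20.
Criminal history: 6 prior points → Category Low (6-8).
Level 20 falls in the 15-20 band.
Grid: Level 15-20 × Category Low = 49-56 months.

49-56 months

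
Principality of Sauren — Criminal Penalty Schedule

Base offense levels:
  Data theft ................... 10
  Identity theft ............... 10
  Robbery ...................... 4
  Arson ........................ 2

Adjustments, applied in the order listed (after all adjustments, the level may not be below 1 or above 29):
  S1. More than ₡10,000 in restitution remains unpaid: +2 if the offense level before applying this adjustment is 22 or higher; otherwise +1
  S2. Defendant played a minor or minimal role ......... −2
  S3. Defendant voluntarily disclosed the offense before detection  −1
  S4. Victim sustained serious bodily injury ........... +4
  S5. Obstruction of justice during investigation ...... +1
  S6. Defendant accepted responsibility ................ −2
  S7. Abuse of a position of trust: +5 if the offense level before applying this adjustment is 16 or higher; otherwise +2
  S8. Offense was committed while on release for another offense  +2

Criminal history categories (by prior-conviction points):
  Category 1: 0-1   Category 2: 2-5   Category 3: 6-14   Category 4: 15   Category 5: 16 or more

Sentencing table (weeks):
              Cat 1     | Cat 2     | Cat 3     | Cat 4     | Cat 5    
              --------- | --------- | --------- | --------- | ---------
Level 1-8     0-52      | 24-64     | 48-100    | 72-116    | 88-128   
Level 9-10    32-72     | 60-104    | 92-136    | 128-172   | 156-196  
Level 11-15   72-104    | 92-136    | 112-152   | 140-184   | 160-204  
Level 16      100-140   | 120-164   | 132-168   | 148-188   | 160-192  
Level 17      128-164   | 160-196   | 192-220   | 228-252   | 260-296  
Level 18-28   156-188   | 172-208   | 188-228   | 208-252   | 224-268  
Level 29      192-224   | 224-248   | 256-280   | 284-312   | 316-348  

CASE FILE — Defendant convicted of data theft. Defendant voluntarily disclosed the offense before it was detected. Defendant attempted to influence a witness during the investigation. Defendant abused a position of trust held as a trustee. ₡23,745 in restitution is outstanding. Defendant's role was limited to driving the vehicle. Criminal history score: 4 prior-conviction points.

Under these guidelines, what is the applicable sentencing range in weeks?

92-136 weeks

Base offense level for data theft: 10.
S1 applies (level before this adjustment is 10 < 22, so +1): 10 + 1 = 11.
S2 applies: 11 − 2 = 9.
S3 applies: 9 − 1 = 8.
S4 does not apply.
S5 applies: 8 + 1 = 9.
S7 applies (level before this adjustment is 9 < 16, so +2): 9 + 2 = 11.
Final offense level: 11.
Criminal history: 4 prior points → Category 2 (2-5).
Level 11 falls in the 11-15 band.
Grid: Level 11-15 × Category 2 = 92-136 weeks.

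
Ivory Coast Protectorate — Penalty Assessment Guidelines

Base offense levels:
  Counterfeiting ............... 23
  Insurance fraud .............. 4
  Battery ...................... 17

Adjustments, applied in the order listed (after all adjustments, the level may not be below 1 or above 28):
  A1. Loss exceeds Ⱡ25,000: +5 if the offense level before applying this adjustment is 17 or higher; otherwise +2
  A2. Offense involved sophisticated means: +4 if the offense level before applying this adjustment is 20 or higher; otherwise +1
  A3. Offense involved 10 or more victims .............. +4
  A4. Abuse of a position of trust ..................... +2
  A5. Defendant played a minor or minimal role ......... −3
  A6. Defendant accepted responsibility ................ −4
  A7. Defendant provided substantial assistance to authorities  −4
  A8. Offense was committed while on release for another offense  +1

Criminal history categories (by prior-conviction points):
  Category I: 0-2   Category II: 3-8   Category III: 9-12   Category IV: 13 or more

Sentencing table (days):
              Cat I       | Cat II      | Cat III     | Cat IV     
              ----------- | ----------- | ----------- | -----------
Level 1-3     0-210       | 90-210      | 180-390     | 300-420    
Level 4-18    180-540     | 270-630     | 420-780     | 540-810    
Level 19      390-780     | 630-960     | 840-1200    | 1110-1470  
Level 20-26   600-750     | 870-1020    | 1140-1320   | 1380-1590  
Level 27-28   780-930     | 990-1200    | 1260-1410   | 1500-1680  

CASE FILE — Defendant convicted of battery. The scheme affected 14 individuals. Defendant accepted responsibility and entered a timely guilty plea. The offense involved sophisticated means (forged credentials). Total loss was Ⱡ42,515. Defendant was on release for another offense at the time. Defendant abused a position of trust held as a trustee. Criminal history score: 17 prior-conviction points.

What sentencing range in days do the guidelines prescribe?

Base offense level for battery: 17.
A1 applies (level before this adjustment is 17 ≥ 17, so +5): 17 + 5 = 22.
A2 applies (level before this adjustment is 22 ≥ 20, so +4): 22 + 4 = 26.
A3 applies: 26 + 4 = 30.
A4 applies: 30 + 2 = 32.
A5 does not apply.
A6 applies: 32 − 4 = 28.
A7 does not apply.
A8 applies: 28 + 1 = 29.
Level 29 exceeds the maximum of 28; capped at 28.
Final offense level: 28.
Criminal history: 17 prior points → Category IV (13+).
Level 28 falls in the 27-28 band.
Grid: Level 27-28 × Category IV = 1500-1680 days.

1500-1680 days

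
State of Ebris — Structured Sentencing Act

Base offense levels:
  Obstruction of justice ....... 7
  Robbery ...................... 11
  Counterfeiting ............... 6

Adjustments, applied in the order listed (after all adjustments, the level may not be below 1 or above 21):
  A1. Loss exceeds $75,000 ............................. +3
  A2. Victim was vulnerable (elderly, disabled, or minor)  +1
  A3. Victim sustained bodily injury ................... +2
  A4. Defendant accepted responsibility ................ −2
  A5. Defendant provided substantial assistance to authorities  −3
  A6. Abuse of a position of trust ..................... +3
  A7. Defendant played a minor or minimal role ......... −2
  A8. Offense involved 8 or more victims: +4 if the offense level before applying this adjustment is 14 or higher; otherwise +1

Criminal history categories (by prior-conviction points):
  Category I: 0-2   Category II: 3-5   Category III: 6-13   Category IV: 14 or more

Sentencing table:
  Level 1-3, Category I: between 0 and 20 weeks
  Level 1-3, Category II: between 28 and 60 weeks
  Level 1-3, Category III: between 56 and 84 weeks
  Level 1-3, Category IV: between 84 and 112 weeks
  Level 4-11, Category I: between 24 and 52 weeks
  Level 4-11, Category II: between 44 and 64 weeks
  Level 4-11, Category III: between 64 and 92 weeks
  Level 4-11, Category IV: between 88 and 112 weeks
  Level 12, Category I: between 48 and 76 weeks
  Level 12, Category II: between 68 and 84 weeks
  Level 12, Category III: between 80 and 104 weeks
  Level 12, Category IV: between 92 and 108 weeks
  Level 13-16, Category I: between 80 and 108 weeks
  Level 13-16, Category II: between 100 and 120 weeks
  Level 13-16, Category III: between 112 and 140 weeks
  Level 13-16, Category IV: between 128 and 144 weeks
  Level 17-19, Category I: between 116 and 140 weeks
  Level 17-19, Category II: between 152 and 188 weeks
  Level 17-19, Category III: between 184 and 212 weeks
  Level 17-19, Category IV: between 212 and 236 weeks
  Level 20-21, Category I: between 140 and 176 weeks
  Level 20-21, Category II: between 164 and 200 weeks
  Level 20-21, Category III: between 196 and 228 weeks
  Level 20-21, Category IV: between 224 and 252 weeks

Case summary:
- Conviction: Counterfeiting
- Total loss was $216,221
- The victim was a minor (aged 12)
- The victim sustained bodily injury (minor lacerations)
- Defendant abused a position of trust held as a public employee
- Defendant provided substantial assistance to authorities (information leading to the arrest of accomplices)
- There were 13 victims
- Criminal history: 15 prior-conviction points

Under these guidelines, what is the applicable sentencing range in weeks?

128-144 weeks

Base offense level for counterfeiting: 6.
A1 applies: 6 + 3 = 9.
A2 applies: 9 + 1 = 10.
A3 applies: 10 + 2 = 12.
A4 does not apply.
A5 applies: 12 − 3 = 9.
A6 applies: 9 + 3 = 12.
A8 applies (level before this adjustment is 12 < 14, so +1): 12 + 1 = 13.
Final offense level: 13.
Criminal history: 15 prior points → Category IV (14+).
Level 13 falls in the 13-16 band.
Grid: Level 13-16 × Category IV = 128-144 weeks.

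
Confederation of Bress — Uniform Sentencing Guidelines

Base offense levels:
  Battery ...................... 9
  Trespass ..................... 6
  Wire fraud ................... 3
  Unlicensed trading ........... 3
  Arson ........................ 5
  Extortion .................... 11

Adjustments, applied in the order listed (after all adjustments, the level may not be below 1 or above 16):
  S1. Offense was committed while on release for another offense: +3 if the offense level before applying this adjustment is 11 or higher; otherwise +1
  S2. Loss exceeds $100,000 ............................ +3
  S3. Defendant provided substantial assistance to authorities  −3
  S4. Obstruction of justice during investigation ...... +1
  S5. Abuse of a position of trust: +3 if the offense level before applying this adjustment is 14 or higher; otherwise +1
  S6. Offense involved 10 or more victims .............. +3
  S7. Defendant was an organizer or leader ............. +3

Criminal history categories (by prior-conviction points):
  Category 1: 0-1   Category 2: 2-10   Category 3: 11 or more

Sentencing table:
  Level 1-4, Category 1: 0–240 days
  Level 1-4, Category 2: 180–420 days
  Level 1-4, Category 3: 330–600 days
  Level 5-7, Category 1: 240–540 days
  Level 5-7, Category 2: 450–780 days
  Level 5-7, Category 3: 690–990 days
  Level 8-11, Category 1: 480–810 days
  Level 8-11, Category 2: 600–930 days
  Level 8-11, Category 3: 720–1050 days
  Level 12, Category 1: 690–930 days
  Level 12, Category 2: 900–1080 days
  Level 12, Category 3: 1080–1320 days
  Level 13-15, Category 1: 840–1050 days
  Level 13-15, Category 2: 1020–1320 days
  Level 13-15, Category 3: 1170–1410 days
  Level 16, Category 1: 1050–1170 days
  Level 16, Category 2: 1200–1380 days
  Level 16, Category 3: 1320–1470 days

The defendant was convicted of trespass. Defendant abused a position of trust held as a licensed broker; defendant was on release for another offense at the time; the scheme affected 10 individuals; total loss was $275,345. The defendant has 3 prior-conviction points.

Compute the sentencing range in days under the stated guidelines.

1020-1320 days

Base offense level for trespass: 6.
S1 applies (level before this adjustment is 6 < 11, so +1): 6 + 1 = 7.
S2 applies: 7 + 3 = 10.
S5 applies (level before this adjustment is 10 < 14, so +1): 10 + 1 = 11.
S6 applies: 11 + 3 = 14.
Final offense level: 14.
Criminal history: 3 prior points → Category 2 (2-10).
Level 14 falls in the 13-15 band.
Grid: Level 13-15 × Category 2 = 1020-1320 days.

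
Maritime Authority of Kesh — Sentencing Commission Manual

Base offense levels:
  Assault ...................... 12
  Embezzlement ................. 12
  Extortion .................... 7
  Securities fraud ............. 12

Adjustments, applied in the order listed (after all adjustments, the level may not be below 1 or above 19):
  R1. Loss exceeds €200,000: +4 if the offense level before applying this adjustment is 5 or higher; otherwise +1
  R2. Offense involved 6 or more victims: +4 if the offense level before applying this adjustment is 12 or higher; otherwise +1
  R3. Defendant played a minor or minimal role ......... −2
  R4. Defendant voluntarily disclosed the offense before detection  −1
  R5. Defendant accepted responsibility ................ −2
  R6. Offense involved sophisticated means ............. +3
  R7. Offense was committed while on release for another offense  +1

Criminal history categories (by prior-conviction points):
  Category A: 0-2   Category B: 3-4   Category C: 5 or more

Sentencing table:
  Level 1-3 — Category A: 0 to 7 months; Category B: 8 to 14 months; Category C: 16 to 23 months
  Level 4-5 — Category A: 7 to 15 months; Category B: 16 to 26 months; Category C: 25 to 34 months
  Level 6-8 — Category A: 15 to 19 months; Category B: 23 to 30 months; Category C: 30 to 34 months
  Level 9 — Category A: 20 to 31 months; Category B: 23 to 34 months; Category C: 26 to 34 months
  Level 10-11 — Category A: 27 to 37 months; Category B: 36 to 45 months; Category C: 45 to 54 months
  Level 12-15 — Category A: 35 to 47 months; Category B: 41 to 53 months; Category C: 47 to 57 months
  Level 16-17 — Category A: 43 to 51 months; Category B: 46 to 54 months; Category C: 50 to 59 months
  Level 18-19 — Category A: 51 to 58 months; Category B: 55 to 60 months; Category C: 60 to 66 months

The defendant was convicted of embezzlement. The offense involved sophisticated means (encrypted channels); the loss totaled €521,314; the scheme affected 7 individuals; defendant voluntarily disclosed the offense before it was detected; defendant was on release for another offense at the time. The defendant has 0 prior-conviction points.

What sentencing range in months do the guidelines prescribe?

Base offense level for embezzlement: 12.
R1 applies (level before this adjustment is 12 ≥ 5, so +4): 12 + 4 = 16.
R2 applies (level before this adjustment is 16 ≥ 12, so +4): 16 + 4 = 20.
R4 applies: 20 − 1 = 19.
R6 applies: 19 + 3 = 22.
R7 applies: 22 + 1 = 23.
Level 23 exceeds the maximum of 19; capped at 19.
Final offense level: 19.
Criminal history: 0 prior points → Category A (0-2).
Level 19 falls in the 18-19 band.
Grid: Level 18-19 × Category A = 51-58 months.

51-58 months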